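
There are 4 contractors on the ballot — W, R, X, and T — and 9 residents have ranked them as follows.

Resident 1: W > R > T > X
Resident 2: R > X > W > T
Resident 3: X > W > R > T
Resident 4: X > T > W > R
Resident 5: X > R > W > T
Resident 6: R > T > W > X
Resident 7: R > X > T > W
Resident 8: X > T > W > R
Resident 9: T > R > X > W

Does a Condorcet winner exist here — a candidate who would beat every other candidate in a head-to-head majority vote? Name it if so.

Head-to-head results (9 voters total):
W vs R: R wins 5–4.
W vs X: X wins 7–2.
W vs T: T wins 5–4.
R vs X: R wins 5–4.
R vs T: R wins 6–3.
X vs T: X wins 6–3.
R beats each rival — W (5–4), X (5–4), T (6–3) — so R is the Condorcet winner.

R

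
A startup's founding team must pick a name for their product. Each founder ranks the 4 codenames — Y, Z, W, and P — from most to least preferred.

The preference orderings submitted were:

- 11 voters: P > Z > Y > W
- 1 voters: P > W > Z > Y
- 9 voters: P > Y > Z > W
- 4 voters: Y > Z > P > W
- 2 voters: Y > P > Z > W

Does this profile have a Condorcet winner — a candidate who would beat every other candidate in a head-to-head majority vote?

Head-to-head results (27 voters total):
Y vs Z: Y wins 15–12.
Y vs W: Y wins 26–1.
Y vs P: P wins 21–6.
Z vs W: Z wins 26–1.
Z vs P: P wins 23–4.
W vs P: P wins 27–0.
P beats each rival — Y (21–6), Z (23–4), W (27–0) — so P is the Condorcet winner.

Yes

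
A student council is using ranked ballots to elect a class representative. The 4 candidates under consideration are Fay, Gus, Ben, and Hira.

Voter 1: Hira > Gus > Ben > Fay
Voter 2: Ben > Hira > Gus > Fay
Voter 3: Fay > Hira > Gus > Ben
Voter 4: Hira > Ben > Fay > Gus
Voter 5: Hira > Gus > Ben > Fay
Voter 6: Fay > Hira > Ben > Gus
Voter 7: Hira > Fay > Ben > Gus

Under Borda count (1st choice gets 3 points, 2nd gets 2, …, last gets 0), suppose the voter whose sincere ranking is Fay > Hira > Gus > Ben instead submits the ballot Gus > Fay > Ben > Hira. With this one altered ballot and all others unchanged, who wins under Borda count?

Borda totals with the altered ballot: Fay 8, Gus 8, Ben 10, Hira 16.
The winner is unchanged: still Hira.

Hira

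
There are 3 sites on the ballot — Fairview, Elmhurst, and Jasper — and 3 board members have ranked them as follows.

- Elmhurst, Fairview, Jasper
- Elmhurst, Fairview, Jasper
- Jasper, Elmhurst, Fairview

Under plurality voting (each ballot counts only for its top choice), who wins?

First-place vote totals:
  Fairview: 0
  Elmhurst: 2
  Jasper: 1
Elmhurst has the most first-place votes.

Elmhurst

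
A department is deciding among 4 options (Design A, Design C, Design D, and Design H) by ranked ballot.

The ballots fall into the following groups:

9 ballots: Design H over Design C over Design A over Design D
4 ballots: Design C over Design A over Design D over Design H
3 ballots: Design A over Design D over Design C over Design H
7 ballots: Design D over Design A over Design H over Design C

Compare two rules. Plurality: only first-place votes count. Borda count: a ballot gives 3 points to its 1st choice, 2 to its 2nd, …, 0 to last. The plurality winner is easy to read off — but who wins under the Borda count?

Plurality first-place counts: Design A 3, Design C 4, Design D 7, Design H 9 → Design H.
Borda totals: Design A 40, Design C 33, Design D 31, Design H 34 → Design A.

Design A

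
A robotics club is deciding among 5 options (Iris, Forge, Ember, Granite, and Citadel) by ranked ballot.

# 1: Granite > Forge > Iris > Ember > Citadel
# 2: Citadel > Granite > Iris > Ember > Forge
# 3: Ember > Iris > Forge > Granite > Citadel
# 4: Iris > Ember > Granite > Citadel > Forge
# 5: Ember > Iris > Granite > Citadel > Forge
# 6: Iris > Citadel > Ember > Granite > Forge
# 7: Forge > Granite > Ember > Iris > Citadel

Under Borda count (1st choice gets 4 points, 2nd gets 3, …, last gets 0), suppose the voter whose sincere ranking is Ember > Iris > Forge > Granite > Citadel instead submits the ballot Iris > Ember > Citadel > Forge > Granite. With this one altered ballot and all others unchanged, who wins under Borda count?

Iris

Borda totals with the altered ballot: Iris 20, Forge 8, Ember 16, Granite 15, Citadel 11.
The winner is unchanged: still Iris.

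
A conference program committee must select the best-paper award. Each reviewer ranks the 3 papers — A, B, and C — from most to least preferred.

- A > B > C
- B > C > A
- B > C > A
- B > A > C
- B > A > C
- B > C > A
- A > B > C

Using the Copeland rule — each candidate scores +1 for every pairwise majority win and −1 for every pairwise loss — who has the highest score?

Pairwise results:
  A vs B: B wins 5–2.
  A vs C: A wins 4–3.
  B vs C: B wins 7–0.
Copeland scores (wins − losses):
  A: 1 − 1 = 0
  B: 2 − 0 = 2
  C: 0 − 2 = -2
B has the best Copeland score.

B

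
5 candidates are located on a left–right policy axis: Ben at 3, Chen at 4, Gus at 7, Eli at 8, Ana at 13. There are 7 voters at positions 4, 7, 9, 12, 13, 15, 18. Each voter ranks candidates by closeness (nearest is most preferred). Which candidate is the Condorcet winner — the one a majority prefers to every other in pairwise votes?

With single-peaked preferences on a line, the Condorcet winner is the candidate closest to the median voter.
The median voter (position 12) is closest to Ana at 13.
Check: Ana vs Ben — voters closer to Ana: 5 of 7.

Ana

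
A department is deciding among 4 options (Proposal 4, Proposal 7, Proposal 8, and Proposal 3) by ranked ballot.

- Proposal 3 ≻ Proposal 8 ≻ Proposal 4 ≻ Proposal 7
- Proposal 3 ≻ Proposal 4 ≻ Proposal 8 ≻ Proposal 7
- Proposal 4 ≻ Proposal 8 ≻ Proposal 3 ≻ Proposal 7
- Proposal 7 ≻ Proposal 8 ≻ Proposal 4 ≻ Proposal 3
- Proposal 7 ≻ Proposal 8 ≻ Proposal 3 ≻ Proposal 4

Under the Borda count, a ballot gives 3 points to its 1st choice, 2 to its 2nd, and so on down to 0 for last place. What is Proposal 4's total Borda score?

7

Borda scores:
  Proposal 4: 1 + 2 + 3 + 1 + 0 = 7
  Proposal 7: 0 + 0 + 0 + 3 + 3 = 6
  Proposal 8: 2 + 1 + 2 + 2 + 2 = 9
  Proposal 3: 3 + 3 + 1 + 0 + 1 = 8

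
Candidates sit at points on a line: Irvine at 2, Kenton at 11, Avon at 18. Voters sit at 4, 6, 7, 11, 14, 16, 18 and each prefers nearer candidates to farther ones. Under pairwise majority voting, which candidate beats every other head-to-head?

With single-peaked preferences on a line, the Condorcet winner is the candidate closest to the median voter.
The median voter (position 11) is closest to Kenton at 11.
Check: Kenton vs Avon — voters closer to Kenton: 5 of 7.

Kenton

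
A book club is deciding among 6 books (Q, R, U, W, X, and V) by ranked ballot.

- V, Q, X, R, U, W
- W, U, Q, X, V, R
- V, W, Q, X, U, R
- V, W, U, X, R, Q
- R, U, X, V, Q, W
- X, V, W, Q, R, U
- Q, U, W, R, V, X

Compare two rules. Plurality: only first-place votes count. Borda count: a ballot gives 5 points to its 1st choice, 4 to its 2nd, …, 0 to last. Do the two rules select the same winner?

Yes

Plurality first-place counts: Q 1, R 1, U 0, W 1, X 1, V 3 → V.
Borda totals: Q 18, R 11, U 17, W 19, X 17, V 23 → V.
The two rules agree on V.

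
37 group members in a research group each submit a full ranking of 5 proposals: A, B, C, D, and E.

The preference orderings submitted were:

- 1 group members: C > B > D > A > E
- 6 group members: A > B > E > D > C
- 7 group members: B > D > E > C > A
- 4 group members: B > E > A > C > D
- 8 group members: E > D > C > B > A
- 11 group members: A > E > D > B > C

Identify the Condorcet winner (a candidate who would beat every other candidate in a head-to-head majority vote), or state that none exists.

Head-to-head results (37 voters total):
A vs B: B wins 20–17.
A vs C: A wins 21–16.
A vs D: A wins 21–16.
A vs E: E wins 19–18.
B vs C: B wins 28–9.
B vs D: D wins 19–18.
B vs E: E wins 19–18.
C vs D: D wins 32–5.
C vs E: E wins 36–1.
D vs E: E wins 29–8.
E beats each rival — A (19–18), B (19–18), C (36–1), D (29–8) — so E is the Condorcet winner.

E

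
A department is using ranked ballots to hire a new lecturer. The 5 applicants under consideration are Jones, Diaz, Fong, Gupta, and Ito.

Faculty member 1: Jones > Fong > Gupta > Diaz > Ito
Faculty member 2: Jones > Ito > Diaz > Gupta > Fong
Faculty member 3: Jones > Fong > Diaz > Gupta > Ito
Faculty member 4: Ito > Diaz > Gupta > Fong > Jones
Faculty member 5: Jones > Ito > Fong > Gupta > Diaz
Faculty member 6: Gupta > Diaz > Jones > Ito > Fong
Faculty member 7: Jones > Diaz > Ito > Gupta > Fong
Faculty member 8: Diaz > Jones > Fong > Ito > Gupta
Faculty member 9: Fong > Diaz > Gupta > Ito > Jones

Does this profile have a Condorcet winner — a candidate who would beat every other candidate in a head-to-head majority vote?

Yes

Head-to-head results (9 voters total):
Jones vs Diaz: Jones wins 5–4.
Jones vs Fong: Jones wins 7–2.
Jones vs Gupta: Jones wins 6–3.
Jones vs Ito: Jones wins 7–2.
Diaz vs Fong: Diaz wins 5–4.
Diaz vs Gupta: Diaz wins 6–3.
Diaz vs Ito: Diaz wins 6–3.
Fong vs Gupta: Fong wins 5–4.
Fong vs Ito: Ito wins 5–4.
Gupta vs Ito: Ito wins 5–4.
Jones beats each rival — Diaz (5–4), Fong (7–2), Gupta (6–3), Ito (7–2) — so Jones is the Condorcet winner.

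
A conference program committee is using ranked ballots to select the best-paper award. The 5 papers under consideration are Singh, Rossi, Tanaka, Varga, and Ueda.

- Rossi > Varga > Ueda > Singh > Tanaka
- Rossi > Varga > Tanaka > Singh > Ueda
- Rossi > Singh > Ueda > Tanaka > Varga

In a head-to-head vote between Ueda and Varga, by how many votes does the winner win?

Ballots ranking Ueda above Varga: 1.
Ballots ranking Varga above Ueda: 2.
Varga wins 2–1, a margin of 1.

1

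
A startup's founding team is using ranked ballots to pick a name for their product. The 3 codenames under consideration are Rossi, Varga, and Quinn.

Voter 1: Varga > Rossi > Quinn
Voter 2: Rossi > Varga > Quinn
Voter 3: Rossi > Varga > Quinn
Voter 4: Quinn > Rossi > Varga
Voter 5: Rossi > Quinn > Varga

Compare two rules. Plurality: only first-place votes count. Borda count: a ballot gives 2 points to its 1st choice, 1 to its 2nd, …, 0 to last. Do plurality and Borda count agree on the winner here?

Yes

Plurality first-place counts: Rossi 3, Varga 1, Quinn 1 → Rossi.
Borda totals: Rossi 8, Varga 4, Quinn 3 → Rossi.
The two rules agree on Rossi.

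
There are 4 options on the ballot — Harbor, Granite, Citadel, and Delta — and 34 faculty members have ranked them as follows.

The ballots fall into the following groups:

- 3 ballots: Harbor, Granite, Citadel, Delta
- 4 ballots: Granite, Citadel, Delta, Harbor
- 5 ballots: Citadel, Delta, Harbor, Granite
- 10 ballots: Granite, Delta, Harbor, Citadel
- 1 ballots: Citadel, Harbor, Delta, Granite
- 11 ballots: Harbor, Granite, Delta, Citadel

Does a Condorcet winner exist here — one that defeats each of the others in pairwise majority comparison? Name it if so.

There is no Condorcet winner

Head-to-head results (34 voters total):
Harbor vs Granite: Harbor wins 20–14.
Harbor vs Citadel: Harbor wins 24–10.
Harbor vs Delta: Delta wins 19–15.
Granite vs Citadel: Granite wins 28–6.
Granite vs Delta: Granite wins 28–6.
Citadel vs Delta: Delta wins 21–13.
No candidate beats all others: Harbor beats Granite beats Delta beats Harbor, a majority cycle.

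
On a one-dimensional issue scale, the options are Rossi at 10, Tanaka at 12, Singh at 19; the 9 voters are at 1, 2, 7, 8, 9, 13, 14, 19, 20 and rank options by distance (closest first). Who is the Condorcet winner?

With single-peaked preferences on a line, the Condorcet winner is the candidate closest to the median voter.
The median voter (position 9) is closest to Rossi at 10.
Check: Rossi vs Singh — voters closer to Rossi: 7 of 9.

Rossi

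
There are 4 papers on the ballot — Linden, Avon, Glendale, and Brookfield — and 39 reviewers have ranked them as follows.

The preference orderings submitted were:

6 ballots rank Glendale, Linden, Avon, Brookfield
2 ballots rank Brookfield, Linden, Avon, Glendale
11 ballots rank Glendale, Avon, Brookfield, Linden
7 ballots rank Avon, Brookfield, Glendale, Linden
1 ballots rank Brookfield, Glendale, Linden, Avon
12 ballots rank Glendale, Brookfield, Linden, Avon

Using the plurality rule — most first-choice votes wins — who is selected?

First-place vote totals:
  Linden: 0
  Avon: 7
  Glendale: 29
  Brookfield: 3
Glendale has the most first-place votes.

Glendale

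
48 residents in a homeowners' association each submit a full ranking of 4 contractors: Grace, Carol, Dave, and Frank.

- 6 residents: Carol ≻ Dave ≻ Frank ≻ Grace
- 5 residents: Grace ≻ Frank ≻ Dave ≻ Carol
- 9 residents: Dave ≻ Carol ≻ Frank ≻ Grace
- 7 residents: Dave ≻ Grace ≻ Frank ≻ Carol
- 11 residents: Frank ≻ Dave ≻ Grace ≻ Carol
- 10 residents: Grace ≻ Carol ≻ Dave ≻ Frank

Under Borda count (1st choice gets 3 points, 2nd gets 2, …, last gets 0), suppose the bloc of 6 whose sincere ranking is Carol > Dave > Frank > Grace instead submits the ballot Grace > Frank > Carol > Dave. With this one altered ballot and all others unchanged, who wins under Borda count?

Borda totals with the altered ballot: Grace 88, Carol 44, Dave 85, Frank 71.
The switch changes the winner from Dave to Grace.

Grace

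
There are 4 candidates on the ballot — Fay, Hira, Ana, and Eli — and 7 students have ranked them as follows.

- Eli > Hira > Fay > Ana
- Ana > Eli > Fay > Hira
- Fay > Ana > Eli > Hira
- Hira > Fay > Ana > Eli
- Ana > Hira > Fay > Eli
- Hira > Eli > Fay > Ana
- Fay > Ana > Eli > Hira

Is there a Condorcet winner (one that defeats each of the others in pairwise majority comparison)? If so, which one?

Head-to-head results (7 voters total):
Fay vs Hira: Hira wins 4–3.
Fay vs Ana: Fay wins 5–2.
Fay vs Eli: Fay wins 4–3.
Hira vs Ana: Ana wins 4–3.
Hira vs Eli: Eli wins 4–3.
Ana vs Eli: Ana wins 5–2.
No candidate beats all others: Fay beats Ana beats Hira beats Fay, a majority cycle.

There is no Condorcet winner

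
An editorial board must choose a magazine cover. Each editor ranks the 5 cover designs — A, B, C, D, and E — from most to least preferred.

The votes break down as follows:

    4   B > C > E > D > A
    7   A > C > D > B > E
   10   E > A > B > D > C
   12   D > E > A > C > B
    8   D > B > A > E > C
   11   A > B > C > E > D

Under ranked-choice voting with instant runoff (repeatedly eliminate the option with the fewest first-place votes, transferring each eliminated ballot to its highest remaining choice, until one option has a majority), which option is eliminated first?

Round 1: D 20, A 18, E 10, B 4, C 0. C has the fewest and is eliminated.
Round 2: D 20, A 18, E 10, B 4. B has the fewest and is eliminated.
Round 3: D 20, A 18, E 14. E has the fewest and is eliminated.
Round 4: A 28, D 24. A has a majority.

C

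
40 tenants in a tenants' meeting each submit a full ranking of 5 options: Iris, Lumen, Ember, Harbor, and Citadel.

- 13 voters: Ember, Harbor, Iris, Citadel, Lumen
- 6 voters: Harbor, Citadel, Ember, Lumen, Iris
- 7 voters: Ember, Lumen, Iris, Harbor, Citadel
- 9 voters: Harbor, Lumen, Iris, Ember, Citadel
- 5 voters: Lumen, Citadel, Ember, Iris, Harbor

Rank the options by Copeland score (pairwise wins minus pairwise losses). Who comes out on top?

Pairwise results:
  Iris vs Lumen: Lumen wins 27–13.
  Iris vs Ember: Ember wins 31–9.
  Iris vs Harbor: Harbor wins 28–12.
  Iris vs Citadel: Iris wins 29–11.
  Lumen vs Ember: Ember wins 26–14.
  Lumen vs Harbor: Harbor wins 28–12.
  Lumen vs Citadel: Lumen wins 21–19.
  Ember vs Harbor: Ember wins 25–15.
  Ember vs Citadel: Ember wins 29–11.
  Harbor vs Citadel: Harbor wins 35–5.
Copeland scores (wins − losses):
  Iris: 1 − 3 = -2
  Lumen: 2 − 2 = 0
  Ember: 4 − 0 = 4
  Harbor: 3 − 1 = 2
  Citadel: 0 − 4 = -4
Ember has the best Copeland score.

Ember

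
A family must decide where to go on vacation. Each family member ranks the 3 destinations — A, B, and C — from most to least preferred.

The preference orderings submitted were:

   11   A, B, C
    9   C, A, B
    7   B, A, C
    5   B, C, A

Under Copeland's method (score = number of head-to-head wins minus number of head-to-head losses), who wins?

A

Pairwise results:
  A vs B: A wins 20–12.
  A vs C: A wins 18–14.
  B vs C: B wins 23–9.
Copeland scores (wins − losses):
  A: 2 − 0 = 2
  B: 1 − 1 = 0
  C: 0 − 2 = -2
A has the best Copeland score.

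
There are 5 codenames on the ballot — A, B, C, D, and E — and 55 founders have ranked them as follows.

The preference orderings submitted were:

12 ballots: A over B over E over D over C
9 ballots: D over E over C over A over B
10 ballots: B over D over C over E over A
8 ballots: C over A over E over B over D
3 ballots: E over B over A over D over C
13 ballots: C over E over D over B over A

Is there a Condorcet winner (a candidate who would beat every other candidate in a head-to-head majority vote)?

Head-to-head results (55 voters total):
A vs B: A wins 29–26.
A vs C: C wins 40–15.
A vs D: D wins 32–23.
A vs E: E wins 35–20.
B vs C: C wins 30–25.
B vs D: B wins 33–22.
B vs E: E wins 33–22.
C vs D: D wins 34–21.
C vs E: C wins 31–24.
D vs E: E wins 36–19.
No candidate beats all others: A beats B beats D beats A, a majority cycle.

No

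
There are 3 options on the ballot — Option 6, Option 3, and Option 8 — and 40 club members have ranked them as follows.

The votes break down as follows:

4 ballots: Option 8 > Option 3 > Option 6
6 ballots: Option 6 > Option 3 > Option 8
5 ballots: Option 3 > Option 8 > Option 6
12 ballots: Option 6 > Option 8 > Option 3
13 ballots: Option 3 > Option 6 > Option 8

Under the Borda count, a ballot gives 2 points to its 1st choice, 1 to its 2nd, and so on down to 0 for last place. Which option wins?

Option 6

Borda scores:
  Option 6: 4·0 + 6·2 + 5·0 + 12·2 + 13·1 = 49
  Option 3: 4·1 + 6·1 + 5·2 + 12·0 + 13·2 = 46
  Option 8: 4·2 + 6·0 + 5·1 + 12·1 + 13·0 = 25
Option 6 has the highest total.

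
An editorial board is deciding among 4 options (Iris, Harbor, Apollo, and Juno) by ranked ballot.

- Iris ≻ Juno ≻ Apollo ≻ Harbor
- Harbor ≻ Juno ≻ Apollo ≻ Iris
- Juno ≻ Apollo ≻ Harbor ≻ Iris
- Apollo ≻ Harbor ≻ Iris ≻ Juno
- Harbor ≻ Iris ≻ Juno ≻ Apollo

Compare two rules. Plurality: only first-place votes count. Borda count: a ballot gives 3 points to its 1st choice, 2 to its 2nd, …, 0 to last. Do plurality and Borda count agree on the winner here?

Plurality first-place counts: Iris 1, Harbor 2, Apollo 1, Juno 1 → Harbor.
Borda totals: Iris 6, Harbor 9, Apollo 7, Juno 8 → Harbor.
The two rules agree on Harbor.

Yes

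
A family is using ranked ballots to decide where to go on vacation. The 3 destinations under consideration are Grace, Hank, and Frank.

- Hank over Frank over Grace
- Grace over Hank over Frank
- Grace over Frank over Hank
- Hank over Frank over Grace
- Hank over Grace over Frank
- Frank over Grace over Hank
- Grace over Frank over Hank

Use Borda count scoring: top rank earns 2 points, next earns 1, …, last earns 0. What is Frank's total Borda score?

6

Borda scores:
  Grace: 0 + 2 + 2 + 0 + 1 + 1 + 2 = 8
  Hank: 2 + 1 + 0 + 2 + 2 + 0 + 0 = 7
  Frank: 1 + 0 + 1 + 1 + 0 + 2 + 1 = 6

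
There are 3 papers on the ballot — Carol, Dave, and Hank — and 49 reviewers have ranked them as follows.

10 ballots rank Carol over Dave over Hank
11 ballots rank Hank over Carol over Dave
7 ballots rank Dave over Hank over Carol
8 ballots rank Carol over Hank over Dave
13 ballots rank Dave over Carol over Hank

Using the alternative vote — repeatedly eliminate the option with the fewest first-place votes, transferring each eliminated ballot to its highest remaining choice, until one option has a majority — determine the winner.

Carol

Round 1: Dave 20, Carol 18, Hank 11. Hank has the fewest and is eliminated.
Round 2: Carol 29, Dave 20. Carol has a majority.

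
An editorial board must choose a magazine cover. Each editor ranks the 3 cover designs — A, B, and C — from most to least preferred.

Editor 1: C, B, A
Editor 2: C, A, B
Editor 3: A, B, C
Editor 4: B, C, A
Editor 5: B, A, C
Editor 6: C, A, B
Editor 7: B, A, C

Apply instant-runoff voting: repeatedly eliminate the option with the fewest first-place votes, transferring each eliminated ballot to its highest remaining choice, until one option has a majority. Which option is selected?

B

Round 1: B 3, C 3, A 1. A has the fewest and is eliminated.
Round 2: B 4, C 3. B has a majority.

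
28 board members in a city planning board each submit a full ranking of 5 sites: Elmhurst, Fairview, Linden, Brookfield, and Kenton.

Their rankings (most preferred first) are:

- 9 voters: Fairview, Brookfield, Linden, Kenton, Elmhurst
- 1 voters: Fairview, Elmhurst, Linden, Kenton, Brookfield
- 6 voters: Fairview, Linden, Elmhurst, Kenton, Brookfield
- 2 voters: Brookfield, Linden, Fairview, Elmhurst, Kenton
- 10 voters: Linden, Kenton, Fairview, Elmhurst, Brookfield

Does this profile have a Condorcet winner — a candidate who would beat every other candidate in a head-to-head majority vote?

Head-to-head results (28 voters total):
Elmhurst vs Fairview: Fairview wins 28–0.
Elmhurst vs Linden: Linden wins 27–1.
Elmhurst vs Brookfield: Elmhurst wins 17–11.
Elmhurst vs Kenton: Kenton wins 19–9.
Fairview vs Linden: Fairview wins 16–12.
Fairview vs Brookfield: Fairview wins 26–2.
Fairview vs Kenton: Fairview wins 18–10.
Linden vs Brookfield: Linden wins 17–11.
Linden vs Kenton: Linden wins 28–0.
Brookfield vs Kenton: Kenton wins 17–11.
Fairview beats each rival — Elmhurst (28–0), Linden (16–12), Brookfield (26–2), Kenton (18–10) — so Fairview is the Condorcet winner.

Yes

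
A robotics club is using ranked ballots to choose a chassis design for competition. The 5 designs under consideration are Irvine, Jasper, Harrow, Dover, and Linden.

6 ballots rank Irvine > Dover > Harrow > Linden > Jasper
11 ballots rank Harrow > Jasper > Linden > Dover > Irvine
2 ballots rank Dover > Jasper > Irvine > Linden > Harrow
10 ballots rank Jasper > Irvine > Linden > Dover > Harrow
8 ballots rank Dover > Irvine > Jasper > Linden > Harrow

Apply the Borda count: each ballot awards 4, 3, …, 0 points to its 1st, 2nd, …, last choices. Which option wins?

Jasper

Borda scores:
  Irvine: 6·4 + 11·0 + 2·2 + 10·3 + 8·3 = 82
  Jasper: 6·0 + 11·3 + 2·3 + 10·4 + 8·2 = 95
  Harrow: 6·2 + 11·4 + 2·0 + 10·0 + 8·0 = 56
  Dover: 6·3 + 11·1 + 2·4 + 10·1 + 8·4 = 79
  Linden: 6·1 + 11·2 + 2·1 + 10·2 + 8·1 = 58
Jasper has the highest total.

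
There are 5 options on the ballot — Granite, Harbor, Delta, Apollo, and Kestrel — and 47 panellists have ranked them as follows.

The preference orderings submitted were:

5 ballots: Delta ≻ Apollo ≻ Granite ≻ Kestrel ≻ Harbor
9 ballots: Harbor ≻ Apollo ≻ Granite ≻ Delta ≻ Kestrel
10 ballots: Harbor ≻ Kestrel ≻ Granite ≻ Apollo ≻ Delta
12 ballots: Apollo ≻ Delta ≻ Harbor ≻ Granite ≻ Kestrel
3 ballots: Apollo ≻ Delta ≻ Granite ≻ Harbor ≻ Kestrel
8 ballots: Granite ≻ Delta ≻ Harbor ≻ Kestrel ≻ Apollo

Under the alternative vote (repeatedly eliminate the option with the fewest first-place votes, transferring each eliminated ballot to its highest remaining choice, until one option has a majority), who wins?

Round 1: Harbor 19, Apollo 15, Granite 8, Delta 5, Kestrel 0. Kestrel has the fewest and is eliminated.
Round 2: Harbor 19, Apollo 15, Granite 8, Delta 5. Delta has the fewest and is eliminated.
Round 3: Apollo 20, Harbor 19, Granite 8. Granite has the fewest and is eliminated.
Round 4: Harbor 27, Apollo 20. Harbor has a majority.

Harbor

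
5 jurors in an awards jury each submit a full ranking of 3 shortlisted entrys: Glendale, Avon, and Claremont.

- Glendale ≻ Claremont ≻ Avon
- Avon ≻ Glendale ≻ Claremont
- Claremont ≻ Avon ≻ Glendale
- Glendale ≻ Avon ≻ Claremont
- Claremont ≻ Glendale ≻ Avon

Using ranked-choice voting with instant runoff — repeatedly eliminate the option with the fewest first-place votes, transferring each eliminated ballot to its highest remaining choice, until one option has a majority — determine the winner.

Round 1: Glendale 2, Claremont 2, Avon 1. Avon has the fewest and is eliminated.
Round 2: Glendale 3, Claremont 2. Glendale has a majority.

Glendale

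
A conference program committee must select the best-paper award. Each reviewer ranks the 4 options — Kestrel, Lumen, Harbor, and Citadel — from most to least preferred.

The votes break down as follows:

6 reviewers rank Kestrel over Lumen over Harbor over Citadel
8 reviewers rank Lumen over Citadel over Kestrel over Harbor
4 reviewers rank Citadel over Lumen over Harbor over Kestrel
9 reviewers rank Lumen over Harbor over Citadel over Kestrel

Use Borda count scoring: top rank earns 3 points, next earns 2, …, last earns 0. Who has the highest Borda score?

Borda scores:
  Kestrel: 6·3 + 8·1 + 4·0 + 9·0 = 26
  Lumen: 6·2 + 8·3 + 4·2 + 9·3 = 71
  Harbor: 6·1 + 8·0 + 4·1 + 9·2 = 28
  Citadel: 6·0 + 8·2 + 4·3 + 9·1 = 37
Lumen has the highest total.

Lumen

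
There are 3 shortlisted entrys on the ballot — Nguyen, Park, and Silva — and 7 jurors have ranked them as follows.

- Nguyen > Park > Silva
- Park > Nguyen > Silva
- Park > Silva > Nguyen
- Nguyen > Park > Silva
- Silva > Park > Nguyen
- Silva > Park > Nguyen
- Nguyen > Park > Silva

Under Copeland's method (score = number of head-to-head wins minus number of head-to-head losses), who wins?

Park

Pairwise results:
  Nguyen vs Park: Park wins 4–3.
  Nguyen vs Silva: Nguyen wins 4–3.
  Park vs Silva: Park wins 5–2.
Copeland scores (wins − losses):
  Nguyen: 1 − 1 = 0
  Park: 2 − 0 = 2
  Silva: 0 − 2 = -2
Park has the best Copeland score.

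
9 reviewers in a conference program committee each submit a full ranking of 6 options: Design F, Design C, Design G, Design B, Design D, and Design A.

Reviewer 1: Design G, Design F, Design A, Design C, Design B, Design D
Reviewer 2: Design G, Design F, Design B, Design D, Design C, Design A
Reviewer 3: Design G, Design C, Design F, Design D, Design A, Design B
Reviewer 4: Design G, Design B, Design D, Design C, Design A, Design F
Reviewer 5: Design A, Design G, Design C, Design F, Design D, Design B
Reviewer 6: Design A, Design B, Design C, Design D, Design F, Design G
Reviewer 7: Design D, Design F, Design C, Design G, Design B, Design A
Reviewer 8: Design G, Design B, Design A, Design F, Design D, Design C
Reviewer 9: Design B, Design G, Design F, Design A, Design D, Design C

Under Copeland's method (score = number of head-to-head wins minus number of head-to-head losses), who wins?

Pairwise results:
  Design F vs Design C: Design F wins 5–4.
  Design F vs Design G: Design G wins 7–2.
  Design F vs Design B: Design F wins 5–4.
  Design F vs Design D: Design F wins 6–3.
  Design F vs Design A: Design F wins 5–4.
  Design C vs Design G: Design G wins 7–2.
  Design C vs Design B: Design B wins 5–4.
  Design C vs Design D: Design D wins 5–4.
  Design C vs Design A: Design A wins 5–4.
  Design G vs Design B: Design G wins 7–2.
  Design G vs Design D: Design G wins 7–2.
  Design G vs Design A: Design G wins 7–2.
  Design B vs Design D: Design B wins 6–3.
  Design B vs Design A: Design B wins 5–4.
  Design D vs Design A: Design A wins 5–4.
Copeland scores (wins − losses):
  Design F: 4 − 1 = 3
  Design C: 0 − 5 = -5
  Design G: 5 − 0 = 5
  Design B: 3 − 2 = 1
  Design D: 1 − 4 = -3
  Design A: 2 − 3 = -1
Design G has the best Copeland score.

Design G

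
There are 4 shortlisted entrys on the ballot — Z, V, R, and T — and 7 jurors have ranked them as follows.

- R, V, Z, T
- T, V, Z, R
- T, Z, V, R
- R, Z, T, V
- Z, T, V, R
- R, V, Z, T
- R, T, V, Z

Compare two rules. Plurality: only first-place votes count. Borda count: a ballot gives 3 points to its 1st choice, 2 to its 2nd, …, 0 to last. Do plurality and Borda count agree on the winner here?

Plurality first-place counts: Z 1, V 0, R 4, T 2 → R.
Borda totals: Z 10, V 9, R 12, T 11 → R.
The two rules agree on R.

Yes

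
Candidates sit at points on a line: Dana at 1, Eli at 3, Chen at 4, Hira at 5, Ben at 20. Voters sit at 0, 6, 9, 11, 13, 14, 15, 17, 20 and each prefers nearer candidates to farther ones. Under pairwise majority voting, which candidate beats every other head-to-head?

Ben

With single-peaked preferences on a line, the Condorcet winner is the candidate closest to the median voter.
The median voter (position 13) is closest to Ben at 20.
Check: Ben vs Dana — voters closer to Ben: 6 of 9.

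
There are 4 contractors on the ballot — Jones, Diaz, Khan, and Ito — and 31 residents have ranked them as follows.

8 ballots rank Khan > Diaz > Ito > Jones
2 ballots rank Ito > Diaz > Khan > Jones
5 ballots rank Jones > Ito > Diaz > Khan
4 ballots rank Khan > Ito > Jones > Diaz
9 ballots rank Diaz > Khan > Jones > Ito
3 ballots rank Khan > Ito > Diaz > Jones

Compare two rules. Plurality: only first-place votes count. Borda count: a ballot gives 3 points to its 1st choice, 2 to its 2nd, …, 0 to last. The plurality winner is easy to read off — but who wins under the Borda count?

Plurality first-place counts: Jones 5, Diaz 9, Khan 15, Ito 2 → Khan.
Borda totals: Jones 28, Diaz 55, Khan 65, Ito 38 → Khan.

Khan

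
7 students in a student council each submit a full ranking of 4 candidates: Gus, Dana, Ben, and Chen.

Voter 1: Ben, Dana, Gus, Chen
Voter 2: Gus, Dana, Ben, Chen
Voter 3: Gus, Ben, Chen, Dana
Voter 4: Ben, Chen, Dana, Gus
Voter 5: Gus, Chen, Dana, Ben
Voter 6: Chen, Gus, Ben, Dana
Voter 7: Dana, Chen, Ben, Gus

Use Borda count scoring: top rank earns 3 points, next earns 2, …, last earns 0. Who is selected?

Borda scores:
  Gus: 1 + 3 + 3 + 0 + 3 + 2 + 0 = 12
  Dana: 2 + 2 + 0 + 1 + 1 + 0 + 3 = 9
  Ben: 3 + 1 + 2 + 3 + 0 + 1 + 1 = 11
  Chen: 0 + 0 + 1 + 2 + 2 + 3 + 2 = 10
Gus has the highest total.

Gus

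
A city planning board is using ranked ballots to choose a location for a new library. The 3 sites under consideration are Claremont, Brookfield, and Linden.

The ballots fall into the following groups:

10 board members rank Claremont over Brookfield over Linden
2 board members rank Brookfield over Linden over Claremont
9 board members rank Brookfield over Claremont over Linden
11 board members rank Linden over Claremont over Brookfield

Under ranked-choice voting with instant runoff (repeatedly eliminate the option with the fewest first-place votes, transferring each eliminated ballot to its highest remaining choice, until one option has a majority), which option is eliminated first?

Claremont

Round 1: Brookfield 11, Linden 11, Claremont 10. Claremont has the fewest and is eliminated.
Round 2: Brookfield 21, Linden 11. Brookfield has a majority.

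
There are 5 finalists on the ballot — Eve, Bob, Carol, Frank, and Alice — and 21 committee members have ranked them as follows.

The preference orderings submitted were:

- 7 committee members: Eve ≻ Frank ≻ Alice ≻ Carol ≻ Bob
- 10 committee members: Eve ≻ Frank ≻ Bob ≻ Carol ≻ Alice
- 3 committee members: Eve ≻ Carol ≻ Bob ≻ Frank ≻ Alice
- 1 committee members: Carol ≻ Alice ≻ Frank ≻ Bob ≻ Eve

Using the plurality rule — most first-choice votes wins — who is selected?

Eve

First-place vote totals:
  Eve: 20
  Bob: 0
  Carol: 1
  Frank: 0
  Alice: 0
Eve has the most first-place votes.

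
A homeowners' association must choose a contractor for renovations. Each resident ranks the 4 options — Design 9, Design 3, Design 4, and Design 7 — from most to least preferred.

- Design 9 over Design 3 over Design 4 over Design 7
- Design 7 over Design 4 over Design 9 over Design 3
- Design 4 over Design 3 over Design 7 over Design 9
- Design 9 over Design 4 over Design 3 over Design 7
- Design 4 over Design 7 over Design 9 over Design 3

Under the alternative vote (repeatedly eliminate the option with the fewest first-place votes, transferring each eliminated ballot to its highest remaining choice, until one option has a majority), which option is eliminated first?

Design 3

Round 1: Design 9 2, Design 4 2, Design 7 1, Design 3 0. Design 3 has the fewest and is eliminated.
Round 2: Design 9 2, Design 4 2, Design 7 1. Design 7 has the fewest and is eliminated.
Round 3: Design 4 3, Design 9 2. Design 4 has a majority.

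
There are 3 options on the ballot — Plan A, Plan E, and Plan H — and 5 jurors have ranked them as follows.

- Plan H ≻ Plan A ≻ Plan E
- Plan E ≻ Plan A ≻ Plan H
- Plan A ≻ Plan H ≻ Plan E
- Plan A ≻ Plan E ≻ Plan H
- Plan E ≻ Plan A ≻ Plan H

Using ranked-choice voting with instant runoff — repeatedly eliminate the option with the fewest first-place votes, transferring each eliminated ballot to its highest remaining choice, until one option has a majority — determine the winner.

Plan A

Round 1: Plan A 2, Plan E 2, Plan H 1. Plan H has the fewest and is eliminated.
Round 2: Plan A 3, Plan E 2. Plan A has a majority.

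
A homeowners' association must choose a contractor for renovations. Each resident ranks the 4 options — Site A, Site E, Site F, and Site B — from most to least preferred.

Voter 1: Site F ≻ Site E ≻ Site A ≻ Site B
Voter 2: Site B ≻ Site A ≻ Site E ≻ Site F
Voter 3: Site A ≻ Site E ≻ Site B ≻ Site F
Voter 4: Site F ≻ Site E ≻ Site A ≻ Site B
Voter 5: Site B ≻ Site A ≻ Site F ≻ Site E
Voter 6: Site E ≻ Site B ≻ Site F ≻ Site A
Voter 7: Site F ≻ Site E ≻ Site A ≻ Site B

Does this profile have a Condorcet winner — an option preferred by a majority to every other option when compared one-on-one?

No

Head-to-head results (7 voters total):
Site A vs Site E: Site E wins 4–3.
Site A vs Site F: Site F wins 4–3.
Site A vs Site B: Site A wins 4–3.
Site E vs Site F: Site F wins 4–3.
Site E vs Site B: Site E wins 5–2.
Site F vs Site B: Site B wins 4–3.
No candidate beats all others: Site A beats Site B beats Site F beats Site A, a majority cycle.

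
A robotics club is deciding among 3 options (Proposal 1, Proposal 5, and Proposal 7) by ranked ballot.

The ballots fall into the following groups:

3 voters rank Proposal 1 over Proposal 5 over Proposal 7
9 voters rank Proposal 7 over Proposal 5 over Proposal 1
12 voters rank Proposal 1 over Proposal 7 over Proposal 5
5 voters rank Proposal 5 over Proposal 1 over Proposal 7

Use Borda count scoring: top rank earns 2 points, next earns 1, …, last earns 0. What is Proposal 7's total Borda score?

Borda scores:
  Proposal 1: 3·2 + 9·0 + 12·2 + 5·1 = 35
  Proposal 5: 3·1 + 9·1 + 12·0 + 5·2 = 22
  Proposal 7: 3·0 + 9·2 + 12·1 + 5·0 = 30

30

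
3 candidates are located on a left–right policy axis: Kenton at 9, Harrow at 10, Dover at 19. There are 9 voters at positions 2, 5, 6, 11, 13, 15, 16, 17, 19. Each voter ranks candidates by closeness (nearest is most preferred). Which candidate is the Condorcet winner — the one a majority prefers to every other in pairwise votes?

With single-peaked preferences on a line, the Condorcet winner is the candidate closest to the median voter.
The median voter (position 13) is closest to Harrow at 10.
Check: Harrow vs Dover — voters closer to Harrow: 5 of 9.

Harrow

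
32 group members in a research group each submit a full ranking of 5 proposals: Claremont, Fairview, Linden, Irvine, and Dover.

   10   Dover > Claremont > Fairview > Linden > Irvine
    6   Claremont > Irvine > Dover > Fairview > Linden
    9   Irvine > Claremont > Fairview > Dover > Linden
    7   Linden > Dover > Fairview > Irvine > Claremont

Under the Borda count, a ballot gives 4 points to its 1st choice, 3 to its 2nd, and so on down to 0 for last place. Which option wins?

Dover

Borda scores:
  Claremont: 10·3 + 6·4 + 9·3 + 7·0 = 81
  Fairview: 10·2 + 6·1 + 9·2 + 7·2 = 58
  Linden: 10·1 + 6·0 + 9·0 + 7·4 = 38
  Irvine: 10·0 + 6·3 + 9·4 + 7·1 = 61
  Dover: 10·4 + 6·2 + 9·1 + 7·3 = 82
Dover has the highest total.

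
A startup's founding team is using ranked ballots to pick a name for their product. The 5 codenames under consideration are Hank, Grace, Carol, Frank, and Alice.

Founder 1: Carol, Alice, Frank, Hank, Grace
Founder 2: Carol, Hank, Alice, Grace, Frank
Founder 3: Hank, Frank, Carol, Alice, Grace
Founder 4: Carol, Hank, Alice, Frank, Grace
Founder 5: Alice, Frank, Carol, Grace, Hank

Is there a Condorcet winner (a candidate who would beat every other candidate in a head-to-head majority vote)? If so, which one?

Head-to-head results (5 voters total):
Hank vs Grace: Hank wins 4–1.
Hank vs Carol: Carol wins 4–1.
Hank vs Frank: Hank wins 3–2.
Hank vs Alice: Hank wins 3–2.
Grace vs Carol: Carol wins 5–0.
Grace vs Frank: Frank wins 4–1.
Grace vs Alice: Alice wins 5–0.
Carol vs Frank: Carol wins 3–2.
Carol vs Alice: Carol wins 4–1.
Frank vs Alice: Alice wins 4–1.
Carol beats each rival — Hank (4–1), Grace (5–0), Frank (3–2), Alice (4–1) — so Carol is the Condorcet winner.

Carol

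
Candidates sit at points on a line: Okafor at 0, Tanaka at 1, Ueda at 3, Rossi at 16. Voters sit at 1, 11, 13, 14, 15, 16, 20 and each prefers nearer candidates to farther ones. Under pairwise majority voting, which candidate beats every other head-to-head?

With single-peaked preferences on a line, the Condorcet winner is the candidate closest to the median voter.
The median voter (position 14) is closest to Rossi at 16.
Check: Rossi vs Tanaka — voters closer to Rossi: 6 of 7.

Rossi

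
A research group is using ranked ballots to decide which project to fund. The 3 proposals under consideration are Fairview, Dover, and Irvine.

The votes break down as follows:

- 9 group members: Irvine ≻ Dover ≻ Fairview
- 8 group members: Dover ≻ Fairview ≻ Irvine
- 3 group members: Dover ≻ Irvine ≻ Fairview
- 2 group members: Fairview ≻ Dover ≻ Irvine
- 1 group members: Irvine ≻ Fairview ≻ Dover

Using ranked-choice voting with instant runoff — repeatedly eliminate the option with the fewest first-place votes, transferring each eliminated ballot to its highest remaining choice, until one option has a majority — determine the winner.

Dover

Round 1: Dover 11, Irvine 10, Fairview 2. Fairview has the fewest and is eliminated.
Round 2: Dover 13, Irvine 10. Dover has a majority.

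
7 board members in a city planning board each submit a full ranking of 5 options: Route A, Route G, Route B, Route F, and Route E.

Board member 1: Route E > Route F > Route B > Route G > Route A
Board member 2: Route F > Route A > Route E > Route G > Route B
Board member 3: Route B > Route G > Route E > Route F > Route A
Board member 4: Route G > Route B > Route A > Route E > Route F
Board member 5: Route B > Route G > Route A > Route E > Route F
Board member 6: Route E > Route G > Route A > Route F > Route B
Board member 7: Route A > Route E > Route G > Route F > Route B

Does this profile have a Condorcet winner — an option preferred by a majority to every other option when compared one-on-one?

No

Head-to-head results (7 voters total):
Route A vs Route G: Route G wins 5–2.
Route A vs Route B: Route B wins 4–3.
Route A vs Route F: Route A wins 4–3.
Route A vs Route E: Route A wins 4–3.
Route G vs Route B: Route G wins 4–3.
Route G vs Route F: Route G wins 5–2.
Route G vs Route E: Route E wins 4–3.
Route B vs Route F: Route F wins 4–3.
Route B vs Route E: Route E wins 4–3.
Route F vs Route E: Route E wins 6–1.
No candidate beats all others: Route A beats Route E beats Route G beats Route A, a majority cycle.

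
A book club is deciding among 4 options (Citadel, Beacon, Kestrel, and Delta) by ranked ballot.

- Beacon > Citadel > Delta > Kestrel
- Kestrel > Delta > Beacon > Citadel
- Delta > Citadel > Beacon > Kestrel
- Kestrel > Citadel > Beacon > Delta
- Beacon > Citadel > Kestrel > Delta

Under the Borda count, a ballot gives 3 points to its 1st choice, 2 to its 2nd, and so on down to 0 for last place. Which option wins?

Borda scores:
  Citadel: 2 + 0 + 2 + 2 + 2 = 8
  Beacon: 3 + 1 + 1 + 1 + 3 = 9
  Kestrel: 0 + 3 + 0 + 3 + 1 = 7
  Delta: 1 + 2 + 3 + 0 + 0 = 6
Beacon has the highest total.

Beacon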